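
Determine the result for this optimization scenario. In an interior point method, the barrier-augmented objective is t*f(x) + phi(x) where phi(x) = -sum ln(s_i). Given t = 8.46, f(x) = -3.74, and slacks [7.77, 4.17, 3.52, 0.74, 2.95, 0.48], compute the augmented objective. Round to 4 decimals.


Step 1: Compute log-barrier.
ln values: [2.0503, 1.4279, 1.2585, -0.3011, 1.0818, -0.734]
phi = -(2.0503 + 1.4279 + 1.2585 - 0.3011 + 1.0818 - 0.734) = -4.7834
Step 2: Compute augmented objective.
t*f(x) = 8.46*-3.74 = -31.6404
Total = -31.6404 - 4.7834 = -36.4238


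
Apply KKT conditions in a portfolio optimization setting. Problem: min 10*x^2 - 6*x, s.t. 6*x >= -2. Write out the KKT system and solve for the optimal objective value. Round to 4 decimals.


Step 1: Try lambda = 0 (constraint inactive).
Stationarity: 2*10*x - 6 = 0
x* = 6/(2*10) = 0.3
Check constraint: 6*0.3 = 1.8 >= -2 -- satisfied.
Step 2: Compute optimal value.
f(x*) = 10*0.3^2 - 6*0.3 = -0.9


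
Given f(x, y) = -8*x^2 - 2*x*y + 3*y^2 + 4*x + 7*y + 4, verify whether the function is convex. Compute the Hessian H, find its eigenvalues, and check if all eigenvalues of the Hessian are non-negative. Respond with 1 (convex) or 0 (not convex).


The Hessian of f(x,y) = -8*x^2 - 2*x*y + 3*y^2 + 4*x + 7*y + 4 is:
H = [[-16, -2], [-2, 6]]
Trace = -16 + 6 = -10
Determinant = -16*6 - (-2)^2 = -100
Discriminant = (-10)^2 - 4*-100 = 500.0
Eigenvalues: lambda_1 = -16.1803, lambda_2 = 6.1803
The function is not convex.

0


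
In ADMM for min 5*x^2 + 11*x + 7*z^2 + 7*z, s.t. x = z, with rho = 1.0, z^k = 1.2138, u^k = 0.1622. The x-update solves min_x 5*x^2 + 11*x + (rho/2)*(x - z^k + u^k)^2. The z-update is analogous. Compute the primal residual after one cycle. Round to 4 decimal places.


ADMM iteration with rho = 1.0, z^k = 1.2138, u^k = 0.1622
Step 1: x-update.
Minimize 5*x^2 + 11*x + (1.0/2)*(x - 1.2138 + 0.1622)^2
FOC: (2*5 + 1.0)*x = -11 + 1.0*(1.2138 - 0.1622)
x^{k+1} = -0.9044
Step 2: z-update.
Minimize 7*z^2 + 7*z + (1.0/2)*(-0.9044 - z + 0.1622)^2
FOC: (2*7 + 1.0)*z = -7 + 1.0*(-0.9044 + 0.1622)
z^{k+1} = -0.5161
Step 3: u-update.
u^{k+1} = 0.1622 - 0.9044 + 0.5161 = -0.2261
Step 4: Primal residual = |-0.9044 + 0.5161| = 0.3883


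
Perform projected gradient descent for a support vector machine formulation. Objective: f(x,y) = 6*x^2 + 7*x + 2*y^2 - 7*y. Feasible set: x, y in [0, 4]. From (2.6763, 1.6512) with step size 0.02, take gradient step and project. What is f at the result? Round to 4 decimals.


Step 1: Compute gradient at (2.6763, 1.6512).
grad_x = 2*6*2.6763 + 7 = 39.1156
grad_y = 2*2*1.6512 - 7 = -0.3952
Step 2: Gradient step.
x_raw = 2.6763 - 0.02*39.1156 = 1.894
y_raw = 1.6512 - 0.02*-0.3952 = 1.6591
Step 3: Project onto [0, 4].
x_proj = clip(1.894) = 1.894
y_proj = clip(1.6591) = 1.6591
Step 4: Evaluate f.
f(1.894, 1.6591) = 28.6726


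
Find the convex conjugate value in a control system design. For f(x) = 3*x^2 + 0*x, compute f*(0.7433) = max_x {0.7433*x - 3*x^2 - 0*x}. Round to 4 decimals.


f*(y) = sup_x {y*x - a*x^2 - b*x} = sup_x {(y-b)*x - a*x^2}
FOC: (y - b) - 2a*x = 0 => x* = (y - b)/(2a)
x* = (0.7433 - 0)/(2*3) = 0.1239
f*(0.7433) = (y-b)^2/(4a) = (0.7433 - 0)^2/(4*3)
= 0.5525/12 = 0.046


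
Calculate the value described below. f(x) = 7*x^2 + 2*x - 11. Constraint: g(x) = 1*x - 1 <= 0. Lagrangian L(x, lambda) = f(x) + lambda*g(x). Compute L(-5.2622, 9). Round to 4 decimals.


Step 1: Evaluate f(x).
f(-5.2622) = 7*(-5.2622)^2 + 2*(-5.2622) - 11 = 172.3108
Step 2: Evaluate g(x).
g(-5.2622) = 1*-5.2622 - 1 = -6.2622
Step 3: Compute Lagrangian.
L = 172.3108 + 9*-6.2622 = 115.951


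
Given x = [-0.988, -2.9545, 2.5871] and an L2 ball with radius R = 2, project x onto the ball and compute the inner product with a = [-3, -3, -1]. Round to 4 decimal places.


Step 1: Compute ||x|| (intermediates to 6 decimals).
||x|| = sqrt((-0.988)^2 + (-2.9545)^2 + 2.5871^2) = 4.049482
Step 2: Project.
Since ||x|| > R, scale = R/||x|| = 2/4.049482 = 0.49389, proj(x) = scale * x
proj(x) = [-0.487963, -1.459198, 1.277743]
Step 3: Dot product.
a^T * proj(x) = -3*(-0.487963) - 3*(-1.459198) - 1*1.277743 = 4.5637


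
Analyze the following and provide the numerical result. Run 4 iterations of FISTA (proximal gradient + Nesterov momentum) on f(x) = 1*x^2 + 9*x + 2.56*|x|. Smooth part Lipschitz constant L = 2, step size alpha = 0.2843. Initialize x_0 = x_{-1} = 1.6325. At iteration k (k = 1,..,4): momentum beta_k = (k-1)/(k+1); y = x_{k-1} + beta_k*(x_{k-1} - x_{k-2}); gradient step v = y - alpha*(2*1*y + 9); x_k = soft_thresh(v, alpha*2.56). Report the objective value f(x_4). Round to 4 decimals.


FISTA on f(x) = 1*x^2 + 9*x + 2.56*|x|
L = 2, alpha = 0.2843
Iteration 1: beta = 0.0, y = 1.6325 + 0.0*(1.6325 - 1.6325) = 1.6325
  grad(y) = 12.265, v = y - alpha*grad = -1.8544
  prox(v) = soft_thresh(-1.8544, 0.7278) = -1.1266
Iteration 2: beta = 0.3333, y = -1.1266 + 0.3333*(-1.1266 - 1.6325) = -2.0463
  grad(y) = 4.9073, v = y - alpha*grad = -3.4415
  prox(v) = soft_thresh(-3.4415, 0.7278) = -2.7137
Iteration 3: beta = 0.5, y = -2.7137 + 0.5*(-2.7137 + 1.1266) = -3.5072
  grad(y) = 1.9856, v = y - alpha*grad = -4.0717
  prox(v) = soft_thresh(-4.0717, 0.7278) = -3.3439
Iteration 4: beta = 0.6, y = -3.3439 + 0.6*(-3.3439 + 2.7137) = -3.722
  grad(y) = 1.5559, v = y - alpha*grad = -4.1644
  prox(v) = soft_thresh(-4.1644, 0.7278) = -3.4366
f(x_4) = 1*(-3.4366)^2 + 9*(-3.4366) + 2.56*|-3.4366| = -10.3215


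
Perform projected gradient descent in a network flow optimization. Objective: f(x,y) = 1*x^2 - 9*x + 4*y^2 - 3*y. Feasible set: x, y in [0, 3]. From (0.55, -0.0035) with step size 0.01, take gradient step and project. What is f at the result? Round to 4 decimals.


Step 1: Compute gradient at (0.55, -0.0035).
grad_x = 2*1*0.55 - 9 = -7.9
grad_y = 2*4*-0.0035 - 3 = -3.028
Step 2: Gradient step.
x_raw = 0.55 - 0.01*-7.9 = 0.629
y_raw = -0.0035 - 0.01*-3.028 = 0.0268
Step 3: Project onto [0, 3].
x_proj = clip(0.629) = 0.629
y_proj = clip(0.0268) = 0.0268
Step 4: Evaluate f.
f(0.629, 0.0268) = -5.3428


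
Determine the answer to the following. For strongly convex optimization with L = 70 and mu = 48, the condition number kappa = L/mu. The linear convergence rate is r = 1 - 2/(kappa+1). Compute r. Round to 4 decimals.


Step 1: Compute the condition number.
kappa = L/mu = 70/48 = 1.4583
Step 2: Compute the convergence rate.
r = 1 - 2/(kappa + 1) = 1 - 2*mu/(L + mu) = (L - mu)/(L + mu) = 22/118 = 0.1864


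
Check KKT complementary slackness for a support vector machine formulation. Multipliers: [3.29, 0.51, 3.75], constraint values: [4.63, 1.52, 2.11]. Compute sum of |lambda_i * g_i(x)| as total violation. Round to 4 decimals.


KKT complementary slackness check:
lambda_1 * g_1 = 3.29 * 4.63 = 15.2327
lambda_2 * g_2 = 0.51 * 1.52 = 0.7752
lambda_3 * g_3 = 3.75 * 2.11 = 7.9125
Total violation = 15.2327 + 0.7752 + 7.9125 = 23.9204


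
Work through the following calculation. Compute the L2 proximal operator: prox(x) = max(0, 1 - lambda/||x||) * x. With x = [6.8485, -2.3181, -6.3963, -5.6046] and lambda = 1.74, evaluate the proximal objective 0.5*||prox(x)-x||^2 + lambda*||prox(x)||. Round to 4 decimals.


Step 1: Compute ||x||.
||x|| = 11.1624
Step 2: Compute scaling factor.
scale = max(0, 1 - 1.74/11.1624) = 0.8441
Step 3: prox(x) = [5.781, -1.9568, -5.3992, -4.731]
||prox(x)|| = 9.4224
Step 4: Proximal objective.
0.5*||prox-x||^2 = 1.5138
lambda*||prox|| = 16.395
Total = 17.9088


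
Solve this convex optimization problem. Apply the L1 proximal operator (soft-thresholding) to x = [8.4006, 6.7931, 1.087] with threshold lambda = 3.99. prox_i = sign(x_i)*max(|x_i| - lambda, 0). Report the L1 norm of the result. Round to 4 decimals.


Soft-thresholding with lambda = 3.99:
prox(8.4006) = sign(8.4006)*max(|8.4006| - 3.99, 0) = 4.4106
prox(6.7931) = sign(6.7931)*max(|6.7931| - 3.99, 0) = 2.8031
prox(1.087) = sign(1.087)*max(|1.087| - 3.99, 0) = 0.0
prox(x) = [4.4106, 2.8031, 0.0]
||prox(x)||_1 = 4.4106 + 2.8031 + 0.0 = 7.2137


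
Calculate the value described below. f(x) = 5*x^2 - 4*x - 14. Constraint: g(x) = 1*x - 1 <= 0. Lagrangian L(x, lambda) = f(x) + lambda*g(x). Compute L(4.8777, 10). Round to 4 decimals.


Step 1: Evaluate f(x).
f(4.8777) = 5*4.8777^2 - 4*4.8777 - 14 = 85.449
Step 2: Evaluate g(x).
g(4.8777) = 1*4.8777 - 1 = 3.8777
Step 3: Compute Lagrangian.
L = 85.449 + 10*3.8777 = 124.226


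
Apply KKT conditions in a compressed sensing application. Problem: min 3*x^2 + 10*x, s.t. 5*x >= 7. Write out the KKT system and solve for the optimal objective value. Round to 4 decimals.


Step 1: Try lambda = 0 (constraint inactive).
x_unc = -10/(2*3) = -1.6667
Check: 5*-1.6667 = -8.3335 < 7 -- violated!
Step 2: Constraint must be active: 5*x = 7
x* = 7/5 = 1.4
lambda = (2*3*1.4 + 10)/5 = 3.68
Step 3: Compute optimal value.
f(x*) = 3*1.4^2 + 10*1.4 = 19.88


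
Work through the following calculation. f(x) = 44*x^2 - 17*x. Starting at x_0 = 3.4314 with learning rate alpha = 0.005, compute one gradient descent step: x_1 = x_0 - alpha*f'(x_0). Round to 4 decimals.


We compute the gradient at x_0 and apply the update.
f'(x) = 88*x - 17
f'(3.4314) = 88*3.4314 - 17 = 284.9632
x_1 = 3.4314 - 0.005*284.9632 = 2.0066


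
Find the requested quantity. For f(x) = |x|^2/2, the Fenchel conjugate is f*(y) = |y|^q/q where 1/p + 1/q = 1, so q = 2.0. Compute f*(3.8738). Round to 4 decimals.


The conjugate exponent q satisfies 1/p + 1/q = 1.
p = 2, so q = 2/(2 - 1) = 2.0
|y|^q = 3.8738^2.0 = 15.0063
f*(3.8738) = 15.0063 / 2.0 = 7.5032


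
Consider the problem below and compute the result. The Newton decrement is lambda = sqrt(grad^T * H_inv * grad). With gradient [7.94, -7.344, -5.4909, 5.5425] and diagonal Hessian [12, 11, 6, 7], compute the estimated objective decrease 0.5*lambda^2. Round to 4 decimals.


Step 1: H is diagonal, so H^(-1) * g = [0.6617, -0.6676, -0.9152, 0.7918].
Step 2: g^T H^(-1) g = sum_i g_i^2 / H_ii
  = (7.94)^2/12 + (-7.344)^2/11 + (-5.4909)^2/6 + (5.5425)^2/7
  = 5.2536 + 4.9031 + 5.025 + 4.3885 = 19.5702
Step 3: Objective decrease = 0.5 * g^T H^(-1) g = 9.7851


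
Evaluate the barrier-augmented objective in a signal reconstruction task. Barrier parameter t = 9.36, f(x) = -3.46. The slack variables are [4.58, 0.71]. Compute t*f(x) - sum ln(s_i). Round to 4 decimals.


Step 1: Compute log-barrier.
ln values: [1.5217, -0.3425]
phi = -(1.5217 - 0.3425) = -1.1792
Step 2: Compute augmented objective.
t*f(x) = 9.36*-3.46 = -32.3856
Total = -32.3856 - 1.1792 = -33.5648


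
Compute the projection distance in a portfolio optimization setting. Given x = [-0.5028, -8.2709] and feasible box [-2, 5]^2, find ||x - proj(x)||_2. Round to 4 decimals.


Project each component onto [-2, 5].
clip(-0.5028) = -0.5028, clip(-8.2709) = -2.0
Projection = [-0.5028, -2.0]
Squared diffs: [0.0, 39.3242]
Distance = sqrt(39.3242) = 6.2709


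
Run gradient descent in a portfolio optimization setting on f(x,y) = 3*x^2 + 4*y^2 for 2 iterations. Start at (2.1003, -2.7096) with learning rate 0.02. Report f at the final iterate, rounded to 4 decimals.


Gradient descent on f(x,y) = 3*x^2 + 4*y^2.
Starting point: (2.1003, -2.7096), alpha = 0.02
Step 1: grad_x = 2*3*2.1003 = 12.6018, grad_y = 2*4*-2.7096 = -21.6768
  x_1 = 2.1003 - 0.02*12.6018 = 1.8483
  y_1 = -2.7096 - 0.02*-21.6768 = -2.2761
Step 2: grad_x = 2*3*1.8483 = 11.0896, grad_y = 2*4*-2.2761 = -18.2085
  x_2 = 1.8483 - 0.02*11.0896 = 1.6265
  y_2 = -2.2761 - 0.02*-18.2085 = -1.9119
f(1.6265, -1.9119) = 3*1.6265^2 + 4*(-1.9119)^2 = 22.5576


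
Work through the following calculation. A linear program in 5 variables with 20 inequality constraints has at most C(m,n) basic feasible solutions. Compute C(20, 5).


Each vertex corresponds to some choice of n active constraints out of m, so the number of vertices is at most C(m, n) = m! / (n!(m-n)!).
m = 20, n = 5
Numerator: 20 * 19 * 18 * 17 * 16
Denominator: 5! = 120
C(20, 5) = 15504


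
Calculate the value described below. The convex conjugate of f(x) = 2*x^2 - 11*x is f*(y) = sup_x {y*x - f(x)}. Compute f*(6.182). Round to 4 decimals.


f*(y) = sup_x {y*x - a*x^2 - b*x} = sup_x {(y-b)*x - a*x^2}
FOC: (y - b) - 2a*x = 0 => x* = (y - b)/(2a)
x* = (6.182 + 11)/(2*2) = 4.2955
f*(6.182) = (y-b)^2/(4a) = (6.182 + 11)^2/(4*2)
= 295.2211/8 = 36.9026


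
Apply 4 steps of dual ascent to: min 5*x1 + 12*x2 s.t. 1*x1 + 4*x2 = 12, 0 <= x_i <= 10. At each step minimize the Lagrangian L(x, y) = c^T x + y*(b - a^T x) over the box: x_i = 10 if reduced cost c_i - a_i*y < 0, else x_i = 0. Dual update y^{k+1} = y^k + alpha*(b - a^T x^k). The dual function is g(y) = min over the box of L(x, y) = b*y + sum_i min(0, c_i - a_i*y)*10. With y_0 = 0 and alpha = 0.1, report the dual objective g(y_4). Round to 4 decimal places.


Dual ascent for LP: min 5*x1 + 12*x2, 1*x1 + 4*x2 = 12, 0 <= x_i <= 10
Step 1: y^k = 0.0, reduced costs: (5.0, 12.0)
  x^k = (0.0, 0.0), subgradient = b - a^T x = 12.0
  y^{k+1} = 0.0 + 0.1*12.0 = 1.2
Step 2: y^k = 1.2, reduced costs: (3.8, 7.2)
  x^k = (0.0, 0.0), subgradient = b - a^T x = 12.0
  y^{k+1} = 1.2 + 0.1*12.0 = 2.4
Step 3: y^k = 2.4, reduced costs: (2.6, 2.4)
  x^k = (0.0, 0.0), subgradient = b - a^T x = 12.0
  y^{k+1} = 2.4 + 0.1*12.0 = 3.6
Step 4: y^k = 3.6, reduced costs: (1.4, -2.4)
  x^k = (0.0, 10.0), subgradient = b - a^T x = -28.0
  y^{k+1} = 3.6 + 0.1*-28.0 = 0.8
Dual objective at y_4 = 0.8: reduced costs (4.2, 8.8), box minimizer x = (0.0, 0.0)
g(y_4) = b*y + (c1 - a1*y)*x1 + (c2 - a2*y)*x2 = 12*0.8 + 4.2*0.0 + 8.8*0.0 = 9.6 + 0.0 + 0.0 = 9.6


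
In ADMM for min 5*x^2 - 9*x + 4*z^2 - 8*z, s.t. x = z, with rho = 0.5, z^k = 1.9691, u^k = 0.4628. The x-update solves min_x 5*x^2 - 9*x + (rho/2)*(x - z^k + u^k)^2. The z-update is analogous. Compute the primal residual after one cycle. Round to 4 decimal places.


ADMM iteration with rho = 0.5, z^k = 1.9691, u^k = 0.4628
Step 1: x-update.
Minimize 5*x^2 - 9*x + (0.5/2)*(x - 1.9691 + 0.4628)^2
FOC: (2*5 + 0.5)*x = 9 + 0.5*(1.9691 - 0.4628)
x^{k+1} = 0.9289
Step 2: z-update.
Minimize 4*z^2 - 8*z + (0.5/2)*(0.9289 - z + 0.4628)^2
FOC: (2*4 + 0.5)*z = 8 + 0.5*(0.9289 + 0.4628)
z^{k+1} = 1.023
Step 3: u-update.
u^{k+1} = 0.4628 + 0.9289 - 1.023 = 0.3686
Step 4: Primal residual = |0.9289 - 1.023| = 0.0942


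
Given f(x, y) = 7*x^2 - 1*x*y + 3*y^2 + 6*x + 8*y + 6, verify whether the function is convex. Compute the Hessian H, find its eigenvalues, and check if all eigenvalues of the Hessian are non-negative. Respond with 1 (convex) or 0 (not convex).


The Hessian of f(x,y) = 7*x^2 - 1*x*y + 3*y^2 + 6*x + 8*y + 6 is:
H = [[14, -1], [-1, 6]]
Trace = 14 + 6 = 20
Determinant = 14*6 - (-1)^2 = 83
Discriminant = (20)^2 - 4*83 = 68.0
Eigenvalues: lambda_1 = 5.8769, lambda_2 = 14.1231
The function is convex.

1


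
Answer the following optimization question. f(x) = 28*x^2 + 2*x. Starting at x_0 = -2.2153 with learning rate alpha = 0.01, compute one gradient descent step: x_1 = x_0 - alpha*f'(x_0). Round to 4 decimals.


We compute the gradient at x_0 and apply the update.
f'(x) = 56*x + 2
f'(-2.2153) = 56*-2.2153 + 2 = -122.0568
x_1 = -2.2153 - 0.01*-122.0568 = -0.9947


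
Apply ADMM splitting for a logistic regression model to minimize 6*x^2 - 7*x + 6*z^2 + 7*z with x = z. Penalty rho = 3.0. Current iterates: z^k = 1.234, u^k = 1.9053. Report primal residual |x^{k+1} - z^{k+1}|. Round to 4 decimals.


ADMM iteration with rho = 3.0, z^k = 1.234, u^k = 1.9053
Step 1: x-update.
Minimize 6*x^2 - 7*x + (3.0/2)*(x - 1.234 + 1.9053)^2
FOC: (2*6 + 3.0)*x = 7 + 3.0*(1.234 - 1.9053)
x^{k+1} = 0.3324
Step 2: z-update.
Minimize 6*z^2 + 7*z + (3.0/2)*(0.3324 - z + 1.9053)^2
FOC: (2*6 + 3.0)*z = -7 + 3.0*(0.3324 + 1.9053)
z^{k+1} = -0.0191
Step 3: u-update.
u^{k+1} = 1.9053 + 0.3324 + 0.0191 = 2.2568
Step 4: Primal residual = |0.3324 + 0.0191| = 0.3515


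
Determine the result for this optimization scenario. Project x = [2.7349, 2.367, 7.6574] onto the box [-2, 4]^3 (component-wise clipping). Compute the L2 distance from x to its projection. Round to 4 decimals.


Project each component onto [-2, 4].
clip(2.7349) = 2.7349, clip(2.367) = 2.367, clip(7.6574) = 4.0
Projection = [2.7349, 2.367, 4.0]
Squared diffs: [0.0, 0.0, 13.3766]
Distance = sqrt(13.3766) = 3.6574


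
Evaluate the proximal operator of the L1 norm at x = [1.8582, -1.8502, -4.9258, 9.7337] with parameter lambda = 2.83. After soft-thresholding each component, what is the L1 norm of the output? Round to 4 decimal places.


Soft-thresholding with lambda = 2.83:
prox(1.8582) = sign(1.8582)*max(|1.8582| - 2.83, 0) = 0.0
prox(-1.8502) = sign(-1.8502)*max(|-1.8502| - 2.83, 0) = 0.0
prox(-4.9258) = sign(-4.9258)*max(|-4.9258| - 2.83, 0) = -2.0958
prox(9.7337) = sign(9.7337)*max(|9.7337| - 2.83, 0) = 6.9037
prox(x) = [0.0, 0.0, -2.0958, 6.9037]
||prox(x)||_1 = 0.0 + 0.0 + 2.0958 + 6.9037 = 8.9995


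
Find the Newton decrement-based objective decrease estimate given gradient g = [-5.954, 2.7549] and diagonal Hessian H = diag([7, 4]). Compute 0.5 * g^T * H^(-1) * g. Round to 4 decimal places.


Step 1: H is diagonal, so H^(-1) * g = [-0.8506, 0.6887].
Step 2: g^T H^(-1) g = sum_i g_i^2 / H_ii
  = (-5.954)^2/7 + (2.7549)^2/4
  = 5.0643 + 1.8974 = 6.9617
Step 3: Objective decrease = 0.5 * g^T H^(-1) g = 3.4808


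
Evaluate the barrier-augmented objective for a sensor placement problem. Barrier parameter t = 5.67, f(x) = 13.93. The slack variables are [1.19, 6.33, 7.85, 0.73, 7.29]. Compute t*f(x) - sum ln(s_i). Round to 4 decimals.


Step 1: Compute log-barrier.
ln values: [0.174, 1.8453, 2.0605, -0.3147, 1.9865]
phi = -(0.174 + 1.8453 + 2.0605 - 0.3147 + 1.9865) = -5.7516
Step 2: Compute augmented objective.
t*f(x) = 5.67*13.93 = 78.9831
Total = 78.9831 - 5.7516 = 73.2315


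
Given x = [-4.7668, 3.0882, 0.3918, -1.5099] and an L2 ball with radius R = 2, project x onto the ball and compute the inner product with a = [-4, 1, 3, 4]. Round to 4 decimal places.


Step 1: Compute ||x|| (intermediates to 6 decimals).
||x|| = sqrt((-4.7668)^2 + 3.0882^2 + 0.3918^2 + (-1.5099)^2) = 5.890048
Step 2: Project.
Since ||x|| > R, scale = R/||x|| = 2/5.890048 = 0.339556, proj(x) = scale * x
proj(x) = [-1.618596, 1.048617, 0.133038, -0.512696]
Step 3: Dot product.
a^T * proj(x) = -4*(-1.618596) + 1*1.048617 + 3*0.133038 + 4*(-0.512696) = 5.8713


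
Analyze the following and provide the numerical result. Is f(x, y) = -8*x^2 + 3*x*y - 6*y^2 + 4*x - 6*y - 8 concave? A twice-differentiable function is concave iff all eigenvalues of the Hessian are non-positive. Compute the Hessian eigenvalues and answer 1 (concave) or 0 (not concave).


The Hessian of f(x,y) = -8*x^2 + 3*x*y - 6*y^2 + 4*x - 6*y - 8 is:
H = [[-16, 3], [3, -12]]
Trace = -16 - 12 = -28
Determinant = -16*-12 - (3)^2 = 183
Discriminant = (-28)^2 - 4*183 = 52.0
Eigenvalues: lambda_1 = -17.6056, lambda_2 = -10.3944
The function is concave.

1


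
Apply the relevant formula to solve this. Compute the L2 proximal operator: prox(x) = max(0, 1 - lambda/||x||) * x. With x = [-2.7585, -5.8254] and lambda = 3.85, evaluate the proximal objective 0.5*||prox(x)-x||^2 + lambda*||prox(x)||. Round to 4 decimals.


Step 1: Compute ||x||.
||x|| = 6.4455
Step 2: Compute scaling factor.
scale = max(0, 1 - 3.85/6.4455) = 0.4027
Step 3: prox(x) = [-1.1108, -2.3458]
||prox(x)|| = 2.5955
Step 4: Proximal objective.
0.5*||prox-x||^2 = 7.4113
lambda*||prox|| = 9.9927
Total = 17.404


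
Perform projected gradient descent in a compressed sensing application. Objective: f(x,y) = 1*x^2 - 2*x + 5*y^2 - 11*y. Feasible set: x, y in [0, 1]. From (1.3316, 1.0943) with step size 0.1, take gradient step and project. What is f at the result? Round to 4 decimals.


Step 1: Compute gradient at (1.3316, 1.0943).
grad_x = 2*1*1.3316 - 2 = 0.6632
grad_y = 2*5*1.0943 - 11 = -0.057
Step 2: Gradient step.
x_raw = 1.3316 - 0.1*0.6632 = 1.2653
y_raw = 1.0943 - 0.1*-0.057 = 1.1
Step 3: Project onto [0, 1].
x_proj = clip(1.2653) = 1.0
y_proj = clip(1.1) = 1.0
Step 4: Evaluate f.
f(1.0, 1.0) = -7.0


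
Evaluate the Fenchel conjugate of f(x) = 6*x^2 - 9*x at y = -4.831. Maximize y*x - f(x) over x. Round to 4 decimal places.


f*(y) = sup_x {y*x - a*x^2 - b*x} = sup_x {(y-b)*x - a*x^2}
FOC: (y - b) - 2a*x = 0 => x* = (y - b)/(2a)
x* = (-4.831 + 9)/(2*6) = 0.3474
f*(-4.831) = (y-b)^2/(4a) = (-4.831 + 9)^2/(4*6)
= 17.3806/24 = 0.7242


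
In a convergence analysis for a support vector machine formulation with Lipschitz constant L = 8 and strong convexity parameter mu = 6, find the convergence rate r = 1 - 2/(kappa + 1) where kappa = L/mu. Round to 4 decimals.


Step 1: Compute the condition number.
kappa = L/mu = 8/6 = 1.3333
Step 2: Compute the convergence rate.
r = 1 - 2/(kappa + 1) = 1 - 2*mu/(L + mu) = (L - mu)/(L + mu) = 2/14 = 0.1429


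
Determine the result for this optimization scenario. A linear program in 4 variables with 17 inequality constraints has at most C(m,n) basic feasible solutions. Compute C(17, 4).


Each vertex corresponds to some choice of n active constraints out of m, so the number of vertices is at most C(m, n) = m! / (n!(m-n)!).
m = 17, n = 4
Numerator: 17 * 16 * 15 * 14
Denominator: 4! = 24
C(17, 4) = 2380


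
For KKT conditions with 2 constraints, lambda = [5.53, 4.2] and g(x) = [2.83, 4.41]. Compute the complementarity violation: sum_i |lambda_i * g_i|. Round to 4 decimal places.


KKT complementary slackness check:
lambda_1 * g_1 = 5.53 * 2.83 = 15.6499
lambda_2 * g_2 = 4.2 * 4.41 = 18.522
Total violation = 15.6499 + 18.522 = 34.1719


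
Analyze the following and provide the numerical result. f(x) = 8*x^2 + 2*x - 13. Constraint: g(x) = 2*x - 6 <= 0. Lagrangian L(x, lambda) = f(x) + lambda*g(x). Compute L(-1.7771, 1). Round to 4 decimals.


Step 1: Evaluate f(x).
f(-1.7771) = 8*(-1.7771)^2 + 2*(-1.7771) - 13 = 8.7105
Step 2: Evaluate g(x).
g(-1.7771) = 2*-1.7771 - 6 = -9.5542
Step 3: Compute Lagrangian.
L = 8.7105 + 1*-9.5542 = -0.8437


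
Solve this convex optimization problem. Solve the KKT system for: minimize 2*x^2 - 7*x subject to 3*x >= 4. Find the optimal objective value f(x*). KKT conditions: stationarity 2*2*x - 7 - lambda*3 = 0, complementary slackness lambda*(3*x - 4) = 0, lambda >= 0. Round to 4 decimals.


Step 1: Try lambda = 0 (constraint inactive).
Stationarity: 2*2*x - 7 = 0
x* = 7/(2*2) = 1.75
Check constraint: 3*1.75 = 5.25 >= 4 -- satisfied.
Step 2: Compute optimal value.
f(x*) = 2*1.75^2 - 7*1.75 = -6.125


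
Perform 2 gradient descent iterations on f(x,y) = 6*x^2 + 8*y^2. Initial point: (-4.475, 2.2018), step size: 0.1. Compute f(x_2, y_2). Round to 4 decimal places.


Gradient descent on f(x,y) = 6*x^2 + 8*y^2.
Starting point: (-4.475, 2.2018), alpha = 0.1
Step 1: grad_x = 2*6*-4.475 = -53.7, grad_y = 2*8*2.2018 = 35.2288
  x_1 = -4.475 - 0.1*-53.7 = 0.895
  y_1 = 2.2018 - 0.1*35.2288 = -1.3211
Step 2: grad_x = 2*6*0.895 = 10.74, grad_y = 2*8*-1.3211 = -21.1373
  x_2 = 0.895 - 0.1*10.74 = -0.179
  y_2 = -1.3211 - 0.1*-21.1373 = 0.7926
f(-0.179, 0.7926) = 6*(-0.179)^2 + 8*0.7926^2 = 5.2186


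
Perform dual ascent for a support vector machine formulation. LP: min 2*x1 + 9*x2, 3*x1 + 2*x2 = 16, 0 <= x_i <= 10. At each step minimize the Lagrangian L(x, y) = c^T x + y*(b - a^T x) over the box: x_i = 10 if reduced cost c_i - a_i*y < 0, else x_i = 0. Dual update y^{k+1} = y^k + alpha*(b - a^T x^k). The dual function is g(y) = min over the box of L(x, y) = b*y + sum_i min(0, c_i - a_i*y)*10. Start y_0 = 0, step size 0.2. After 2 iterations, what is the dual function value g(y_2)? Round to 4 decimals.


Dual ascent for LP: min 2*x1 + 9*x2, 3*x1 + 2*x2 = 16, 0 <= x_i <= 10
Step 1: y^k = 0.0, reduced costs: (2.0, 9.0)
  x^k = (0.0, 0.0), subgradient = b - a^T x = 16.0
  y^{k+1} = 0.0 + 0.2*16.0 = 3.2
Step 2: y^k = 3.2, reduced costs: (-7.6, 2.6)
  x^k = (10.0, 0.0), subgradient = b - a^T x = -14.0
  y^{k+1} = 3.2 + 0.2*-14.0 = 0.4
Dual objective at y_2 = 0.4: reduced costs (0.8, 8.2), box minimizer x = (0.0, 0.0)
g(y_2) = b*y + (c1 - a1*y)*x1 + (c2 - a2*y)*x2 = 16*0.4 + 0.8*0.0 + 8.2*0.0 = 6.4 + 0.0 + 0.0 = 6.4


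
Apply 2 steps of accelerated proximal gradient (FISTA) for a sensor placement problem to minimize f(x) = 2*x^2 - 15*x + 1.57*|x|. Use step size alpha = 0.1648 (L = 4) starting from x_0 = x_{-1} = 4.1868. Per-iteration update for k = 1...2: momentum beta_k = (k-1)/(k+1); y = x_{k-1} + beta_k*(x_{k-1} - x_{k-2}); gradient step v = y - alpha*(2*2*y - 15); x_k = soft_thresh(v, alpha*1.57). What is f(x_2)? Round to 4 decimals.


FISTA on f(x) = 2*x^2 - 15*x + 1.57*|x|
L = 4, alpha = 0.1648
Iteration 1: beta = 0.0, y = 4.1868 + 0.0*(4.1868 - 4.1868) = 4.1868
  grad(y) = 1.7472, v = y - alpha*grad = 3.8989
  prox(v) = soft_thresh(3.8989, 0.2587) = 3.6401
Iteration 2: beta = 0.3333, y = 3.6401 + 0.3333*(3.6401 - 4.1868) = 3.4579
  grad(y) = -1.1684, v = y - alpha*grad = 3.6505
  prox(v) = soft_thresh(3.6505, 0.2587) = 3.3917
f(x_2) = 2*3.3917^2 - 15*3.3917 + 1.57*|3.3917| = -22.5433


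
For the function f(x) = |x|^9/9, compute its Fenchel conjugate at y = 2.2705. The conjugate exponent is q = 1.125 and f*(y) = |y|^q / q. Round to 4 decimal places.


The conjugate exponent q satisfies 1/p + 1/q = 1.
p = 9, so q = 9/(9 - 1) = 1.125
|y|^q = 2.2705^1.125 = 2.5156
f*(2.2705) = 2.5156 / 1.125 = 2.2361


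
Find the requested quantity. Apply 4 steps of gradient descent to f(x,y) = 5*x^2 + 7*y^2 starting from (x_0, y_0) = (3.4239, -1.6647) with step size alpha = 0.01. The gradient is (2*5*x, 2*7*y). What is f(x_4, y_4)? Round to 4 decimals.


Gradient descent on f(x,y) = 5*x^2 + 7*y^2.
Starting point: (3.4239, -1.6647), alpha = 0.01
Step 1: grad_x = 2*5*3.4239 = 34.239, grad_y = 2*7*-1.6647 = -23.3058
  x_1 = 3.4239 - 0.01*34.239 = 3.0815
  y_1 = -1.6647 - 0.01*-23.3058 = -1.4316
Step 2: grad_x = 2*5*3.0815 = 30.8151, grad_y = 2*7*-1.4316 = -20.043
  x_2 = 3.0815 - 0.01*30.8151 = 2.7734
  y_2 = -1.4316 - 0.01*-20.043 = -1.2312
Step 3: grad_x = 2*5*2.7734 = 27.7336, grad_y = 2*7*-1.2312 = -17.237
  x_3 = 2.7734 - 0.01*27.7336 = 2.496
  y_3 = -1.2312 - 0.01*-17.237 = -1.0588
Step 4: grad_x = 2*5*2.496 = 24.9602, grad_y = 2*7*-1.0588 = -14.8238
  x_4 = 2.496 - 0.01*24.9602 = 2.2464
  y_4 = -1.0588 - 0.01*-14.8238 = -0.9106
f(2.2464, -0.9106) = 5*2.2464^2 + 7*(-0.9106)^2 = 31.0364


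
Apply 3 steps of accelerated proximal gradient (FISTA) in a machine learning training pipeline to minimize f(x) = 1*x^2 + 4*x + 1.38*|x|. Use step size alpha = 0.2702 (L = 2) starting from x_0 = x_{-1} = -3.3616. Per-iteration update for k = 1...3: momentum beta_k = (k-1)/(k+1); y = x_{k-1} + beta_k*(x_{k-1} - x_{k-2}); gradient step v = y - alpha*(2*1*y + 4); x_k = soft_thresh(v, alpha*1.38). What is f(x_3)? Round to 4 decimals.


FISTA on f(x) = 1*x^2 + 4*x + 1.38*|x|
L = 2, alpha = 0.2702
Iteration 1: beta = 0.0, y = -3.3616 + 0.0*(-3.3616 + 3.3616) = -3.3616
  grad(y) = -2.7232, v = y - alpha*grad = -2.6258
  prox(v) = soft_thresh(-2.6258, 0.3729) = -2.2529
Iteration 2: beta = 0.3333, y = -2.2529 + 0.3333*(-2.2529 + 3.3616) = -1.8834
  grad(y) = 0.2333, v = y - alpha*grad = -1.9464
  prox(v) = soft_thresh(-1.9464, 0.3729) = -1.5735
Iteration 3: beta = 0.5, y = -1.5735 + 0.5*(-1.5735 + 2.2529) = -1.2338
  grad(y) = 1.5324, v = y - alpha*grad = -1.6479
  prox(v) = soft_thresh(-1.6479, 0.3729) = -1.275
f(x_3) = 1*(-1.275)^2 + 4*(-1.275) + 1.38*|-1.275| = -1.7149


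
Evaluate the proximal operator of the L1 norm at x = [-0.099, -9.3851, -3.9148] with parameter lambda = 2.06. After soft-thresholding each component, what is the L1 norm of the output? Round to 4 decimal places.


Soft-thresholding with lambda = 2.06:
prox(-0.099) = sign(-0.099)*max(|-0.099| - 2.06, 0) = 0.0
prox(-9.3851) = sign(-9.3851)*max(|-9.3851| - 2.06, 0) = -7.3251
prox(-3.9148) = sign(-3.9148)*max(|-3.9148| - 2.06, 0) = -1.8548
prox(x) = [0.0, -7.3251, -1.8548]
||prox(x)||_1 = 0.0 + 7.3251 + 1.8548 = 9.1799


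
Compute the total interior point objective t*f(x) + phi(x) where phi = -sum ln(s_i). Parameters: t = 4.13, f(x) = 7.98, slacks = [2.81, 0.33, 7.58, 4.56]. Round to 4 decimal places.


Step 1: Compute log-barrier.
ln values: [1.0332, -1.1087, 2.0255, 1.5173]
phi = -(1.0332 - 1.1087 + 2.0255 + 1.5173) = -3.4674
Step 2: Compute augmented objective.
t*f(x) = 4.13*7.98 = 32.9574
Total = 32.9574 - 3.4674 = 29.49


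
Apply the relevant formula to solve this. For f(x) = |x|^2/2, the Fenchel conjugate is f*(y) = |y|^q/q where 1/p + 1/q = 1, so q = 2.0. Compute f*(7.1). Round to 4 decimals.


The conjugate exponent q satisfies 1/p + 1/q = 1.
p = 2, so q = 2/(2 - 1) = 2.0
|y|^q = 7.1^2.0 = 50.41
f*(7.1) = 50.41 / 2.0 = 25.205


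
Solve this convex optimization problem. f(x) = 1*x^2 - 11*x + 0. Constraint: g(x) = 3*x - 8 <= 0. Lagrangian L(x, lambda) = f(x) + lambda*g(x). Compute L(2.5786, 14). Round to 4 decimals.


Step 1: Evaluate f(x).
f(2.5786) = 1*2.5786^2 - 11*2.5786 + 0 = -21.7154
Step 2: Evaluate g(x).
g(2.5786) = 3*2.5786 - 8 = -0.2642
Step 3: Compute Lagrangian.
L = -21.7154 + 14*-0.2642 = -25.4142


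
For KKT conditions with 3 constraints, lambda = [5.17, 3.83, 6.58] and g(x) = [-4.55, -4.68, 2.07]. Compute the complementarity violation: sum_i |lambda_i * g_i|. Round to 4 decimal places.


KKT complementary slackness check:
lambda_1 * g_1 = 5.17 * -4.55 = -23.5235
lambda_2 * g_2 = 3.83 * -4.68 = -17.9244
lambda_3 * g_3 = 6.58 * 2.07 = 13.6206
Total violation = 23.5235 + 17.9244 + 13.6206 = 55.0685


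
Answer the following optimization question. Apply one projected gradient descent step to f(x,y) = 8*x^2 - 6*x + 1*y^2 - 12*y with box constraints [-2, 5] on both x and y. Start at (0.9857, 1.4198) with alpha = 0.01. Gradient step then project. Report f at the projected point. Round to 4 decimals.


Step 1: Compute gradient at (0.9857, 1.4198).
grad_x = 2*8*0.9857 - 6 = 9.7712
grad_y = 2*1*1.4198 - 12 = -9.1604
Step 2: Gradient step.
x_raw = 0.9857 - 0.01*9.7712 = 0.888
y_raw = 1.4198 - 0.01*-9.1604 = 1.5114
Step 3: Project onto [-2, 5].
x_proj = clip(0.888) = 0.888
y_proj = clip(1.5114) = 1.5114
Step 4: Evaluate f.
f(0.888, 1.5114) = -14.8723


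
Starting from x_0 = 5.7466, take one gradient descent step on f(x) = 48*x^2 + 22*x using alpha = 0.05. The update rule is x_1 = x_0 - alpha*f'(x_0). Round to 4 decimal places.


We compute the gradient at x_0 and apply the update.
f'(x) = 96*x + 22
f'(5.7466) = 96*5.7466 + 22 = 573.6736
x_1 = 5.7466 - 0.05*573.6736 = -22.9371


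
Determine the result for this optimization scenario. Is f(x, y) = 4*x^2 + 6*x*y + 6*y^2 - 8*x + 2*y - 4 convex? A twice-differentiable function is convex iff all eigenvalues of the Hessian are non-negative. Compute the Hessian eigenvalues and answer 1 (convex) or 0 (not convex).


The Hessian of f(x,y) = 4*x^2 + 6*x*y + 6*y^2 - 8*x + 2*y - 4 is:
H = [[8, 6], [6, 12]]
Trace = 8 + 12 = 20
Determinant = 8*12 - (6)^2 = 60
Discriminant = (20)^2 - 4*60 = 160.0
Eigenvalues: lambda_1 = 3.6754, lambda_2 = 16.3246
The function is convex.

1


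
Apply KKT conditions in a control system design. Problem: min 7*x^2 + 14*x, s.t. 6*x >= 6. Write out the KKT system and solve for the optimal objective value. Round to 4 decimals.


Step 1: Try lambda = 0 (constraint inactive).
x_unc = -14/(2*7) = -1.0
Check: 6*-1.0 = -6.0 < 6 -- violated!
Step 2: Constraint must be active: 6*x = 6
x* = 6/6 = 1.0
lambda = (2*7*1.0 + 14)/6 = 4.6667
Step 3: Compute optimal value.
f(x*) = 7*1.0^2 + 14*1.0 = 21.0


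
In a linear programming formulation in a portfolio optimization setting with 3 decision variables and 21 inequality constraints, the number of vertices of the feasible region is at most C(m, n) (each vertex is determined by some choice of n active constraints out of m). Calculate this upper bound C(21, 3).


Each vertex corresponds to some choice of n active constraints out of m, so the number of vertices is at most C(m, n) = m! / (n!(m-n)!).
m = 21, n = 3
Numerator: 21 * 20 * 19
Denominator: 3! = 6
C(21, 3) = 1330


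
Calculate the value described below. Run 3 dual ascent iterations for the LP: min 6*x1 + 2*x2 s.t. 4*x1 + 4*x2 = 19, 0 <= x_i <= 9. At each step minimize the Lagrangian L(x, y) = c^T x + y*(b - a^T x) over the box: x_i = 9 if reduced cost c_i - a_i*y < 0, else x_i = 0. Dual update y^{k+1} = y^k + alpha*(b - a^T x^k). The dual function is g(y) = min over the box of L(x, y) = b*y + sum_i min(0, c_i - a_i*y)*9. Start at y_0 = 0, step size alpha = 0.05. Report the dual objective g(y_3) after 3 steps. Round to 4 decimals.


Dual ascent for LP: min 6*x1 + 2*x2, 4*x1 + 4*x2 = 19, 0 <= x_i <= 9
Step 1: y^k = 0.0, reduced costs: (6.0, 2.0)
  x^k = (0.0, 0.0), subgradient = b - a^T x = 19.0
  y^{k+1} = 0.0 + 0.05*19.0 = 0.95
Step 2: y^k = 0.95, reduced costs: (2.2, -1.8)
  x^k = (0.0, 9.0), subgradient = b - a^T x = -17.0
  y^{k+1} = 0.95 + 0.05*-17.0 = 0.1
Step 3: y^k = 0.1, reduced costs: (5.6, 1.6)
  x^k = (0.0, 0.0), subgradient = b - a^T x = 19.0
  y^{k+1} = 0.1 + 0.05*19.0 = 1.05
Dual objective at y_3 = 1.05: reduced costs (1.8, -2.2), box minimizer x = (0.0, 9.0)
g(y_3) = b*y + (c1 - a1*y)*x1 + (c2 - a2*y)*x2 = 19*1.05 + 1.8*0.0 + (-2.2)*9.0 = 19.95 + 0.0 - 19.8 = 0.15


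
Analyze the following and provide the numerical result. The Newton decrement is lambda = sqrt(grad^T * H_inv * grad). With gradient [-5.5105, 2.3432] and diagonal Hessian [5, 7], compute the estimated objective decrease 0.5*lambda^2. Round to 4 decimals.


Step 1: H is diagonal, so H^(-1) * g = [-1.1021, 0.3347].
Step 2: g^T H^(-1) g = sum_i g_i^2 / H_ii
  = (-5.5105)^2/5 + (2.3432)^2/7
  = 6.0731 + 0.7844 = 6.8575
Step 3: Objective decrease = 0.5 * g^T H^(-1) g = 3.4287


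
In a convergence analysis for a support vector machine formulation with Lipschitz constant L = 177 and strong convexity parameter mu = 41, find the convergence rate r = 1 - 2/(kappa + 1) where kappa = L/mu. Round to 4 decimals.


Step 1: Compute the condition number.
kappa = L/mu = 177/41 = 4.3171
Step 2: Compute the convergence rate.
r = 1 - 2/(kappa + 1) = 1 - 2*mu/(L + mu) = (L - mu)/(L + mu) = 136/218 = 0.6239


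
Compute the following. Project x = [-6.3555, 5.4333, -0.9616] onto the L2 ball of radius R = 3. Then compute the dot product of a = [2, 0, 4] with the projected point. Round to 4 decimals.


Step 1: Compute ||x|| (intermediates to 6 decimals).
||x|| = sqrt((-6.3555)^2 + 5.4333^2 + (-0.9616)^2) = 8.41652
Step 2: Project.
Since ||x|| > R, scale = R/||x|| = 3/8.41652 = 0.356442, proj(x) = scale * x
proj(x) = [-2.265367, 1.936656, -0.342755]
Step 3: Dot product.
a^T * proj(x) = 2*(-2.265367) + 0*1.936656 + 4*(-0.342755) = -5.9018


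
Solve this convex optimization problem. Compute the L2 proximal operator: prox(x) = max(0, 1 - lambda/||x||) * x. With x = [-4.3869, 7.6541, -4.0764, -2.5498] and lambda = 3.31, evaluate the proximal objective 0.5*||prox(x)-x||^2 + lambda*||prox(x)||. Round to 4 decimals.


Step 1: Compute ||x||.
||x|| = 10.0473
Step 2: Compute scaling factor.
scale = max(0, 1 - 3.31/10.0473) = 0.6706
Step 3: prox(x) = [-2.9417, 5.1325, -2.7335, -1.7098]
||prox(x)|| = 6.7373
Step 4: Proximal objective.
0.5*||prox-x||^2 = 5.4781
lambda*||prox|| = 22.3005
Total = 27.7786


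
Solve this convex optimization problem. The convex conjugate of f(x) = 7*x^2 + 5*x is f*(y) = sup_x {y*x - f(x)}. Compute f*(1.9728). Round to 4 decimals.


f*(y) = sup_x {y*x - a*x^2 - b*x} = sup_x {(y-b)*x - a*x^2}
FOC: (y - b) - 2a*x = 0 => x* = (y - b)/(2a)
x* = (1.9728 - 5)/(2*7) = -0.2162
f*(1.9728) = (y-b)^2/(4a) = (1.9728 - 5)^2/(4*7)
= 9.1639/28 = 0.3273


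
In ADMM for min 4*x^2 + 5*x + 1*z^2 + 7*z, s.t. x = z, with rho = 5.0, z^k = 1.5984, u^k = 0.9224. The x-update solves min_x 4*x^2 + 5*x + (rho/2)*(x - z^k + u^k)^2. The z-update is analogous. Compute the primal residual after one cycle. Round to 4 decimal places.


ADMM iteration with rho = 5.0, z^k = 1.5984, u^k = 0.9224
Step 1: x-update.
Minimize 4*x^2 + 5*x + (5.0/2)*(x - 1.5984 + 0.9224)^2
FOC: (2*4 + 5.0)*x = -5 + 5.0*(1.5984 - 0.9224)
x^{k+1} = -0.1246
Step 2: z-update.
Minimize 1*z^2 + 7*z + (5.0/2)*(-0.1246 - z + 0.9224)^2
FOC: (2*1 + 5.0)*z = -7 + 5.0*(-0.1246 + 0.9224)
z^{k+1} = -0.4302
Step 3: u-update.
u^{k+1} = 0.9224 - 0.1246 + 0.4302 = 1.2279
Step 4: Primal residual = |-0.1246 + 0.4302| = 0.3055


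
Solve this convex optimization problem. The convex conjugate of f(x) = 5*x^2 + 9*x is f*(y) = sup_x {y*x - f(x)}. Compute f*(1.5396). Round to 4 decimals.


f*(y) = sup_x {y*x - a*x^2 - b*x} = sup_x {(y-b)*x - a*x^2}
FOC: (y - b) - 2a*x = 0 => x* = (y - b)/(2a)
x* = (1.5396 - 9)/(2*5) = -0.746
f*(1.5396) = (y-b)^2/(4a) = (1.5396 - 9)^2/(4*5)
= 55.6576/20 = 2.7829


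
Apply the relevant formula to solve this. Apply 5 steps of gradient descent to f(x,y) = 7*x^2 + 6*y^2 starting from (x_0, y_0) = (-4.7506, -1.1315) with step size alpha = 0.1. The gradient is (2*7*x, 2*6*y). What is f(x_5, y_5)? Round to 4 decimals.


Gradient descent on f(x,y) = 7*x^2 + 6*y^2.
Starting point: (-4.7506, -1.1315), alpha = 0.1
Step 1: grad_x = 2*7*-4.7506 = -66.5084, grad_y = 2*6*-1.1315 = -13.578
  x_1 = -4.7506 - 0.1*-66.5084 = 1.9002
  y_1 = -1.1315 - 0.1*-13.578 = 0.2263
Step 2: grad_x = 2*7*1.9002 = 26.6034, grad_y = 2*6*0.2263 = 2.7156
  x_2 = 1.9002 - 0.1*26.6034 = -0.7601
  y_2 = 0.2263 - 0.1*2.7156 = -0.0453
Step 3: grad_x = 2*7*-0.7601 = -10.6413, grad_y = 2*6*-0.0453 = -0.5431
  x_3 = -0.7601 - 0.1*-10.6413 = 0.304
  y_3 = -0.0453 - 0.1*-0.5431 = 0.0091
Step 4: grad_x = 2*7*0.304 = 4.2565, grad_y = 2*6*0.0091 = 0.1086
  x_4 = 0.304 - 0.1*4.2565 = -0.1216
  y_4 = 0.0091 - 0.1*0.1086 = -0.0018
Step 5: grad_x = 2*7*-0.1216 = -1.7026, grad_y = 2*6*-0.0018 = -0.0217
  x_5 = -0.1216 - 0.1*-1.7026 = 0.0486
  y_5 = -0.0018 - 0.1*-0.0217 = 0.0004
f(0.0486, 0.0004) = 7*0.0486^2 + 6*0.0004^2 = 0.0166


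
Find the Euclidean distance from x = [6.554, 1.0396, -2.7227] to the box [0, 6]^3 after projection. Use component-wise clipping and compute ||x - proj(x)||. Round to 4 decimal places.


Project each component onto [0, 6].
clip(6.554) = 6.0, clip(1.0396) = 1.0396, clip(-2.7227) = 0.0
Projection = [6.0, 1.0396, 0.0]
Squared diffs: [0.3069, 0.0, 7.4131]
Distance = sqrt(7.72) = 2.7785


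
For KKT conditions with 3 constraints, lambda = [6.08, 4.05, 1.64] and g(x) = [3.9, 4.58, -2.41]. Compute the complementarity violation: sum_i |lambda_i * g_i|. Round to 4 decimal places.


KKT complementary slackness check:
lambda_1 * g_1 = 6.08 * 3.9 = 23.712
lambda_2 * g_2 = 4.05 * 4.58 = 18.549
lambda_3 * g_3 = 1.64 * -2.41 = -3.9524
Total violation = 23.712 + 18.549 + 3.9524 = 46.2134


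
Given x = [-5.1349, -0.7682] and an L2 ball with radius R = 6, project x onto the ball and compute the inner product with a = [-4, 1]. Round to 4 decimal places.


Step 1: Compute ||x|| (intermediates to 6 decimals).
||x|| = sqrt((-5.1349)^2 + (-0.7682)^2) = 5.192045
Step 2: Project.
Since ||x|| <= R, proj = x (no scaling needed).
proj(x) = [-5.1349, -0.7682]
Step 3: Dot product.
a^T * proj(x) = -4*(-5.1349) + 1*(-0.7682) = 19.7714


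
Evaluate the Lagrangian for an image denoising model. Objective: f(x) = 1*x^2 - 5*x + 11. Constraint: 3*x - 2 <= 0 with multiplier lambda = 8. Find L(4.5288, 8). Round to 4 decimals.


Step 1: Evaluate f(x).
f(4.5288) = 1*4.5288^2 - 5*4.5288 + 11 = 8.866
Step 2: Evaluate g(x).
g(4.5288) = 3*4.5288 - 2 = 11.5864
Step 3: Compute Lagrangian.
L = 8.866 + 8*11.5864 = 101.5572


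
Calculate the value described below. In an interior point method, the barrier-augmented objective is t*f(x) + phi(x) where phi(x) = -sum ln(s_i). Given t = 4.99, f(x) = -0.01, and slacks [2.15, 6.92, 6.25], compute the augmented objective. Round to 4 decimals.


Step 1: Compute log-barrier.
ln values: [0.7655, 1.9344, 1.8326]
phi = -(0.7655 + 1.9344 + 1.8326) = -4.5325
Step 2: Compute augmented objective.
t*f(x) = 4.99*-0.01 = -0.0499
Total = -0.0499 - 4.5325 = -4.5824


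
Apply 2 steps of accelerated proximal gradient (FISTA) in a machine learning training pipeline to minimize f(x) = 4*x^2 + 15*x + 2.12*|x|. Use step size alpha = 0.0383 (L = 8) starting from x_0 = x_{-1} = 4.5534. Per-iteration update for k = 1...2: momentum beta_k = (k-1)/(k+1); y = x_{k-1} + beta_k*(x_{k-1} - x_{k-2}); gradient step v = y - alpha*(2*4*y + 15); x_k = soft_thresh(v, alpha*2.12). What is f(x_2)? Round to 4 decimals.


FISTA on f(x) = 4*x^2 + 15*x + 2.12*|x|
L = 8, alpha = 0.0383
Iteration 1: beta = 0.0, y = 4.5534 + 0.0*(4.5534 - 4.5534) = 4.5534
  grad(y) = 51.4272, v = y - alpha*grad = 2.5837
  prox(v) = soft_thresh(2.5837, 0.0812) = 2.5025
Iteration 2: beta = 0.3333, y = 2.5025 + 0.3333*(2.5025 - 4.5534) = 1.8189
  grad(y) = 29.5514, v = y - alpha*grad = 0.6871
  prox(v) = soft_thresh(0.6871, 0.0812) = 0.6059
f(x_2) = 4*0.6059^2 + 15*0.6059 + 2.12*|0.6059| = 11.8417
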